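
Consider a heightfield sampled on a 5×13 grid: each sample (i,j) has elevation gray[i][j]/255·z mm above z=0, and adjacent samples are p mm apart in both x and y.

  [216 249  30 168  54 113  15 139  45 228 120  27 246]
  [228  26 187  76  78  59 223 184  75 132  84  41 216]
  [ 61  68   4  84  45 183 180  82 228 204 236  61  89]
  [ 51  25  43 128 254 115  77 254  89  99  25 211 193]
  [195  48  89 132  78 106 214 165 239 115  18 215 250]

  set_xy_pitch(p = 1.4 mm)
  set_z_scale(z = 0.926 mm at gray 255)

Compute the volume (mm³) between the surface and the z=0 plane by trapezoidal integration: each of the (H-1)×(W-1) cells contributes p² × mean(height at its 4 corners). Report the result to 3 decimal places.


41.347

height_mm = gray/255 × 0.926; cell vol = 1.4² × mean(4 corners)
unit = 1.4² × 0.926 / (4×255) = 0.00177937 mm³ per gray-sum
row 0: Σ corner-gray over 12 cells = 5612  → 9.9858
row 1: Σ corner-gray over 12 cells = 5674  → 10.0962
row 2: Σ corner-gray over 12 cells = 5784  → 10.2919
row 3: Σ corner-gray over 12 cells = 6167  → 10.9734
Σ rows: total corner-gray = 23237  → 41.3473 mm³


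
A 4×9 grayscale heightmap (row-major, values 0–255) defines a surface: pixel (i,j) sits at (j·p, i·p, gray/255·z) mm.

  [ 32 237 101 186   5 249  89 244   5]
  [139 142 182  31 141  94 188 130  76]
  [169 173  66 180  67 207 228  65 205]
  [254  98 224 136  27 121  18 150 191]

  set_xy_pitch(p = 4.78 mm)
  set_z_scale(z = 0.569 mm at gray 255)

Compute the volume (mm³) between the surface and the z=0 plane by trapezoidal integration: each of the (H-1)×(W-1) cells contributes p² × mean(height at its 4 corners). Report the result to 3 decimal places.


height_mm = gray/255 × 0.569; cell vol = 4.78² × mean(4 corners)
unit = 4.78² × 0.569 / (4×255) = 0.0127458 mm³ per gray-sum
row 0: Σ corner-gray over 8 cells = 4290  → 54.6796
row 1: Σ corner-gray over 8 cells = 4377  → 55.7885
row 2: Σ corner-gray over 8 cells = 4339  → 55.3041
Σ rows: total corner-gray = 13006  → 165.7722 mm³

165.772


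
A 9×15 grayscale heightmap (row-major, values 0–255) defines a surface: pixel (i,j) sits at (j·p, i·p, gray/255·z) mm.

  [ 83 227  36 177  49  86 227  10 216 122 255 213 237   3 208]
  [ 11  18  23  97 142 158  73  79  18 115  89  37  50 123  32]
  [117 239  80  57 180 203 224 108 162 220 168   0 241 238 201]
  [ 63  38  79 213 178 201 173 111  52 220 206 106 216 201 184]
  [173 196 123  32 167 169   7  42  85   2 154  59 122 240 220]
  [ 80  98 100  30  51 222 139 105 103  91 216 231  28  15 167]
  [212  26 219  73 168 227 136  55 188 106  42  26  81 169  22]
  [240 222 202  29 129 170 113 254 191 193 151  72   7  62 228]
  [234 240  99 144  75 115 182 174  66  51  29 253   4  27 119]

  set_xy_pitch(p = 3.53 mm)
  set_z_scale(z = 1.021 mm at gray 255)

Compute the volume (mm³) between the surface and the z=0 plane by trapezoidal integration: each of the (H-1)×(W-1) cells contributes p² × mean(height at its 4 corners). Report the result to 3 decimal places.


701.912

height_mm = gray/255 × 1.021; cell vol = 3.53² × mean(4 corners)
unit = 3.53² × 1.021 / (4×255) = 0.0124731 mm³ per gray-sum
row 0: Σ corner-gray over 14 cells = 6094  → 76.0112
row 1: Σ corner-gray over 14 cells = 6645  → 82.8839
row 2: Σ corner-gray over 14 cells = 8793  → 109.6761
row 3: Σ corner-gray over 14 cells = 7424  → 92.6004
row 4: Σ corner-gray over 14 cells = 6294  → 78.5058
row 5: Σ corner-gray over 14 cells = 6371  → 79.4662
row 6: Σ corner-gray over 14 cells = 7324  → 91.3531
row 7: Σ corner-gray over 14 cells = 7329  → 91.4155
Σ rows: total corner-gray = 56274  → 701.9122 mm³


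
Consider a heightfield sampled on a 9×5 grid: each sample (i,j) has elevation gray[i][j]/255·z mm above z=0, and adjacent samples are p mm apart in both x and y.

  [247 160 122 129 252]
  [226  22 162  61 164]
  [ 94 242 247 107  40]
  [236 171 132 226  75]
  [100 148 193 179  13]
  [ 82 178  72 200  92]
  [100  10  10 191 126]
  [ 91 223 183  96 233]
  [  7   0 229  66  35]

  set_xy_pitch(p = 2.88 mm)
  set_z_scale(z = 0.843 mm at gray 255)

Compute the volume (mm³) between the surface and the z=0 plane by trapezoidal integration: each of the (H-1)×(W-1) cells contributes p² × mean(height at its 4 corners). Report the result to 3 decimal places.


height_mm = gray/255 × 0.843; cell vol = 2.88² × mean(4 corners)
unit = 2.88² × 0.843 / (4×255) = 0.00685508 mm³ per gray-sum
row 0: Σ corner-gray over 4 cells = 2201  → 15.0880
row 1: Σ corner-gray over 4 cells = 2206  → 15.1223
row 2: Σ corner-gray over 4 cells = 2695  → 18.4744
row 3: Σ corner-gray over 4 cells = 2522  → 17.2885
row 4: Σ corner-gray over 4 cells = 2227  → 15.2663
row 5: Σ corner-gray over 4 cells = 1722  → 11.8044
row 6: Σ corner-gray over 4 cells = 1976  → 13.5456
row 7: Σ corner-gray over 4 cells = 1960  → 13.4360
Σ rows: total corner-gray = 17509  → 120.0256 mm³

120.026


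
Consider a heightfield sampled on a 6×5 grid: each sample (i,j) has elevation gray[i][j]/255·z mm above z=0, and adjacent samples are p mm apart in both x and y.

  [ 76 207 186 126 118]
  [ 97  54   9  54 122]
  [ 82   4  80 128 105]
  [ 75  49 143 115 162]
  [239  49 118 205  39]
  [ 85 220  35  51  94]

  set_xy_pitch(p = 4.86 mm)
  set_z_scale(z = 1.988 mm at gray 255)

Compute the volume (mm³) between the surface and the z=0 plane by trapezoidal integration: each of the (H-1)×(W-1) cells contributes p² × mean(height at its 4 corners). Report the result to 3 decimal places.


363.539

height_mm = gray/255 × 1.988; cell vol = 4.86² × mean(4 corners)
unit = 4.86² × 1.988 / (4×255) = 0.0460351 mm³ per gray-sum
row 0: Σ corner-gray over 4 cells = 1685  → 77.5691
row 1: Σ corner-gray over 4 cells = 1064  → 48.9813
row 2: Σ corner-gray over 4 cells = 1462  → 67.3033
row 3: Σ corner-gray over 4 cells = 1873  → 86.2237
row 4: Σ corner-gray over 4 cells = 1813  → 83.4616
Σ rows: total corner-gray = 7897  → 363.5389 mm³


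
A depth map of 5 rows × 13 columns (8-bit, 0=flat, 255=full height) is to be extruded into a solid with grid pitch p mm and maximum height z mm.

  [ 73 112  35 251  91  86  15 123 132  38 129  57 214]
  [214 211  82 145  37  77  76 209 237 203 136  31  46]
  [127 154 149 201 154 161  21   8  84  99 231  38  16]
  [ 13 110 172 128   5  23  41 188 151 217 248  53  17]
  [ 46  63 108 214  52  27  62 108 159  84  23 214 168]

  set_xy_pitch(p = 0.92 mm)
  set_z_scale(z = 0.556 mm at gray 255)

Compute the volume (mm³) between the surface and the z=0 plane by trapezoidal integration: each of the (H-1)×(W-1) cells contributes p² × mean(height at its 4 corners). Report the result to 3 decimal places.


10.175

height_mm = gray/255 × 0.556; cell vol = 0.92² × mean(4 corners)
unit = 0.92² × 0.556 / (4×255) = 0.000461371 mm³ per gray-sum
row 0: Σ corner-gray over 12 cells = 5573  → 2.5712
row 1: Σ corner-gray over 12 cells = 5891  → 2.7179
row 2: Σ corner-gray over 12 cells = 5445  → 2.5122
row 3: Σ corner-gray over 12 cells = 5144  → 2.3733
Σ rows: total corner-gray = 22053  → 10.1746 mm³


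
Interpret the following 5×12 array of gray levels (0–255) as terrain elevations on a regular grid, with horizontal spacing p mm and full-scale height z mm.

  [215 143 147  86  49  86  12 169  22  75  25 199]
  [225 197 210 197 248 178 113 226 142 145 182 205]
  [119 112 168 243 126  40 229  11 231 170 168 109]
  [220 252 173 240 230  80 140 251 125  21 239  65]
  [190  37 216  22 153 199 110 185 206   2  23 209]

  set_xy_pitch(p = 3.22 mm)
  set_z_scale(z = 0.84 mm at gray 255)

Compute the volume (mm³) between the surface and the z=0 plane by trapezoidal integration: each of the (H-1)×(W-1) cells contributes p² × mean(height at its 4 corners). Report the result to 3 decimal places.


height_mm = gray/255 × 0.84; cell vol = 3.22² × mean(4 corners)
unit = 3.22² × 0.84 / (4×255) = 0.00853868 mm³ per gray-sum
row 0: Σ corner-gray over 11 cells = 6148  → 52.4958
row 1: Σ corner-gray over 11 cells = 7330  → 62.5885
row 2: Σ corner-gray over 11 cells = 7011  → 59.8647
row 3: Σ corner-gray over 11 cells = 6492  → 55.4331
Σ rows: total corner-gray = 26981  → 230.3822 mm³

230.382


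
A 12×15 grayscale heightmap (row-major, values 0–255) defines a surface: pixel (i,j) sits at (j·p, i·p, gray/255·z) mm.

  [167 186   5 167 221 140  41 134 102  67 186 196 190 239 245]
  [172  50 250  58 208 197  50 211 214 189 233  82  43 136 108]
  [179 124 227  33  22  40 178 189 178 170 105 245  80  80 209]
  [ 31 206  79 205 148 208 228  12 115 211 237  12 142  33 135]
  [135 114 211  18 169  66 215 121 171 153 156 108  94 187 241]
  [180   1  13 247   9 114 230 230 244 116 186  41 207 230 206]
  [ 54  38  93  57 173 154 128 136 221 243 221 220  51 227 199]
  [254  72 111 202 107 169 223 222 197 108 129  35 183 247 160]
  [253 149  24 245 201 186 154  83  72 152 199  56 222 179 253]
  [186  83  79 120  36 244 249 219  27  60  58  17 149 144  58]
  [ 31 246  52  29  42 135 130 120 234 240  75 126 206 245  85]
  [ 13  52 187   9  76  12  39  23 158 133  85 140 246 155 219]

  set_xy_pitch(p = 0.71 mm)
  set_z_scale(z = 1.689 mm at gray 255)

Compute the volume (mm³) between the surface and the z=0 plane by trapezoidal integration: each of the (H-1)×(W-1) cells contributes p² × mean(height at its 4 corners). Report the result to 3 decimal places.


height_mm = gray/255 × 1.689; cell vol = 0.71² × mean(4 corners)
unit = 0.71² × 1.689 / (4×255) = 0.00083473 mm³ per gray-sum
row 0: Σ corner-gray over 14 cells = 8282  → 6.9132
row 1: Σ corner-gray over 14 cells = 7852  → 6.5543
row 2: Σ corner-gray over 14 cells = 7568  → 6.3172
row 3: Σ corner-gray over 14 cells = 7780  → 6.4942
row 4: Σ corner-gray over 14 cells = 8064  → 6.7313
row 5: Σ corner-gray over 14 cells = 8299  → 6.9274
row 6: Σ corner-gray over 14 cells = 8601  → 7.1795
row 7: Σ corner-gray over 14 cells = 8774  → 7.3239
row 8: Σ corner-gray over 14 cells = 7564  → 6.3139
row 9: Σ corner-gray over 14 cells = 7090  → 5.9182
row 10: Σ corner-gray over 14 cells = 6738  → 5.6244
Σ rows: total corner-gray = 86612  → 72.2977 mm³

72.298


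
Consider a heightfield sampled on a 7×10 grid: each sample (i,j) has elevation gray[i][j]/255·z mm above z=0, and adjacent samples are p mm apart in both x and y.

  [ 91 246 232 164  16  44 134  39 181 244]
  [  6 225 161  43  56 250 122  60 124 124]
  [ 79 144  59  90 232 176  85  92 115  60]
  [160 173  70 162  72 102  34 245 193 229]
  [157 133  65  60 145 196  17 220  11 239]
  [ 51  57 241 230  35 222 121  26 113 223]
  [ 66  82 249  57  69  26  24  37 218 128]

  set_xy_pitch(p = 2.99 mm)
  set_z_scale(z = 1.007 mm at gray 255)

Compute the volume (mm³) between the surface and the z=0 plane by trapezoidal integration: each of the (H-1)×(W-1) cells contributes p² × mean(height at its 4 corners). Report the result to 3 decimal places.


height_mm = gray/255 × 1.007; cell vol = 2.99² × mean(4 corners)
unit = 2.99² × 1.007 / (4×255) = 0.00882616 mm³ per gray-sum
row 0: Σ corner-gray over 9 cells = 4659  → 41.1211
row 1: Σ corner-gray over 9 cells = 4337  → 38.2790
row 2: Σ corner-gray over 9 cells = 4616  → 40.7415
row 3: Σ corner-gray over 9 cells = 4581  → 40.4326
row 4: Σ corner-gray over 9 cells = 4454  → 39.3117
row 5: Σ corner-gray over 9 cells = 4082  → 36.0284
Σ rows: total corner-gray = 26729  → 235.9144 mm³

235.914


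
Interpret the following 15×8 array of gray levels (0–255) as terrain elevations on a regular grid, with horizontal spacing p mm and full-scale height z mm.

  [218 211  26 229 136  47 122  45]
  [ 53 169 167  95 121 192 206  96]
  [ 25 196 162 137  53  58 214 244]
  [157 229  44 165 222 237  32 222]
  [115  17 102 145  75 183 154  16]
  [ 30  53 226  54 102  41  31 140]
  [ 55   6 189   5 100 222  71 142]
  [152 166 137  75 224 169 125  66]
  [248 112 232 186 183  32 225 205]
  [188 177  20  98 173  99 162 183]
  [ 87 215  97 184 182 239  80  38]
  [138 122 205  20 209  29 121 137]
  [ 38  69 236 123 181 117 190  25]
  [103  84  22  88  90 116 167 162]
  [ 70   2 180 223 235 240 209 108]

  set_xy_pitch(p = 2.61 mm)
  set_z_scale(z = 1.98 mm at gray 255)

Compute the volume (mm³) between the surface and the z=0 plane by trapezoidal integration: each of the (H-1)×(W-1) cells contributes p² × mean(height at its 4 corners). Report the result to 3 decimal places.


height_mm = gray/255 × 1.98; cell vol = 2.61² × mean(4 corners)
unit = 2.61² × 1.98 / (4×255) = 0.0132235 mm³ per gray-sum
row 0: Σ corner-gray over 7 cells = 3854  → 50.9633
row 1: Σ corner-gray over 7 cells = 3958  → 52.3386
row 2: Σ corner-gray over 7 cells = 4146  → 54.8246
row 3: Σ corner-gray over 7 cells = 3720  → 49.1914
row 4: Σ corner-gray over 7 cells = 2667  → 35.2670
row 5: Σ corner-gray over 7 cells = 2567  → 33.9447
row 6: Σ corner-gray over 7 cells = 3393  → 44.8673
row 7: Σ corner-gray over 7 cells = 4403  → 58.2230
row 8: Σ corner-gray over 7 cells = 4222  → 55.8296
row 9: Σ corner-gray over 7 cells = 3948  → 52.2063
row 10: Σ corner-gray over 7 cells = 3806  → 50.3286
row 11: Σ corner-gray over 7 cells = 3582  → 47.3665
row 12: Σ corner-gray over 7 cells = 3294  → 43.5582
row 13: Σ corner-gray over 7 cells = 3755  → 49.6542
Σ rows: total corner-gray = 51315  → 678.5633 mm³

678.563


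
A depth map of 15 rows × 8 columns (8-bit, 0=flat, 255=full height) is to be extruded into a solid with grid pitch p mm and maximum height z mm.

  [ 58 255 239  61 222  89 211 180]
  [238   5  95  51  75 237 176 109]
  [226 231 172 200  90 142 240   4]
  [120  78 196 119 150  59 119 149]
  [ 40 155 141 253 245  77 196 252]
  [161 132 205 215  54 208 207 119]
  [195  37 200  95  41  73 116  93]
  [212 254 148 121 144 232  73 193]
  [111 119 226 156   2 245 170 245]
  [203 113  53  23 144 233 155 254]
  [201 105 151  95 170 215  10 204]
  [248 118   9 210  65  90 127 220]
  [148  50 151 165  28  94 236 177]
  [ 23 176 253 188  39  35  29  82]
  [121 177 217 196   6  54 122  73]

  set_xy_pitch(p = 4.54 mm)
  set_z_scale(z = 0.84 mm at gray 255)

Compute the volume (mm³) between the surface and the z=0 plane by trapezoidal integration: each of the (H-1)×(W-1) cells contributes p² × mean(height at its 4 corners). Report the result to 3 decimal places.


height_mm = gray/255 × 0.84; cell vol = 4.54² × mean(4 corners)
unit = 4.54² × 0.84 / (4×255) = 0.0169743 mm³ per gray-sum
row 0: Σ corner-gray over 7 cells = 4017  → 68.1856
row 1: Σ corner-gray over 7 cells = 4005  → 67.9819
row 2: Σ corner-gray over 7 cells = 4091  → 69.4417
row 3: Σ corner-gray over 7 cells = 4137  → 70.2225
row 4: Σ corner-gray over 7 cells = 4748  → 80.5938
row 5: Σ corner-gray over 7 cells = 3734  → 63.3819
row 6: Σ corner-gray over 7 cells = 3761  → 63.8402
row 7: Σ corner-gray over 7 cells = 4541  → 77.0801
row 8: Σ corner-gray over 7 cells = 4091  → 69.4417
row 9: Σ corner-gray over 7 cells = 3796  → 64.4343
row 10: Σ corner-gray over 7 cells = 3603  → 61.1583
row 11: Σ corner-gray over 7 cells = 3479  → 59.0534
row 12: Σ corner-gray over 7 cells = 3318  → 56.3206
row 13: Σ corner-gray over 7 cells = 3283  → 55.7265
Σ rows: total corner-gray = 54604  → 926.8624 mm³

926.862


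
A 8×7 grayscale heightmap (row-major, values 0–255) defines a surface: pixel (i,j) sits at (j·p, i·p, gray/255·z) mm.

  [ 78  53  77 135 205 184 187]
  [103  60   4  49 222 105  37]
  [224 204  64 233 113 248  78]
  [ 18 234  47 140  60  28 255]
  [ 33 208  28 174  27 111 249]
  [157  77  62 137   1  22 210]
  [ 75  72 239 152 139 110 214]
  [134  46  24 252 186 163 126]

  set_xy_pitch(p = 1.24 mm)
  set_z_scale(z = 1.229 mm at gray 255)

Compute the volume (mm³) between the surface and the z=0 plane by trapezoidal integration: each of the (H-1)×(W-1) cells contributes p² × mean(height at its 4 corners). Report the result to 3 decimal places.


height_mm = gray/255 × 1.229; cell vol = 1.24² × mean(4 corners)
unit = 1.24² × 1.229 / (4×255) = 0.00185266 mm³ per gray-sum
row 0: Σ corner-gray over 6 cells = 2593  → 4.8039
row 1: Σ corner-gray over 6 cells = 3046  → 5.6432
row 2: Σ corner-gray over 6 cells = 3317  → 6.1453
row 3: Σ corner-gray over 6 cells = 2669  → 4.9447
row 4: Σ corner-gray over 6 cells = 2343  → 4.3408
row 5: Σ corner-gray over 6 cells = 2678  → 4.9614
row 6: Σ corner-gray over 6 cells = 3315  → 6.1416
Σ rows: total corner-gray = 19961  → 36.9809 mm³

36.981


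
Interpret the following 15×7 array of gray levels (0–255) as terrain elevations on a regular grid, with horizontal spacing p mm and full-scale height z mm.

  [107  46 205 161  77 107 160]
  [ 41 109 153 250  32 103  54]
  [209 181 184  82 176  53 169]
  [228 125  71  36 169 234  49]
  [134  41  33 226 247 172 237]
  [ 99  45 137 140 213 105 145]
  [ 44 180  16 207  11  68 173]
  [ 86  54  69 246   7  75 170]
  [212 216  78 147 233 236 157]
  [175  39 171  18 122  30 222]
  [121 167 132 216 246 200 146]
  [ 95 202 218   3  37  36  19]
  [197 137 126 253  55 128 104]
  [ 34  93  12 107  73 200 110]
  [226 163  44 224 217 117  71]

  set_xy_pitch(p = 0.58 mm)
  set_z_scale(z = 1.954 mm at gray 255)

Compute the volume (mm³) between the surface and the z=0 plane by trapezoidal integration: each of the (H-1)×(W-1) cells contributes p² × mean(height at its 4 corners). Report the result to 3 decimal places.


27.627

height_mm = gray/255 × 1.954; cell vol = 0.58² × mean(4 corners)
unit = 0.58² × 1.954 / (4×255) = 0.000644437 mm³ per gray-sum
row 0: Σ corner-gray over 6 cells = 2848  → 1.8354
row 1: Σ corner-gray over 6 cells = 3119  → 2.0100
row 2: Σ corner-gray over 6 cells = 3277  → 2.1118
row 3: Σ corner-gray over 6 cells = 3356  → 2.1627
row 4: Σ corner-gray over 6 cells = 3333  → 2.1479
row 5: Σ corner-gray over 6 cells = 2705  → 1.7432
row 6: Σ corner-gray over 6 cells = 2339  → 1.5073
row 7: Σ corner-gray over 6 cells = 3347  → 2.1569
row 8: Σ corner-gray over 6 cells = 3346  → 2.1563
row 9: Σ corner-gray over 6 cells = 3346  → 2.1563
row 10: Σ corner-gray over 6 cells = 3295  → 2.1234
row 11: Σ corner-gray over 6 cells = 2805  → 1.8076
row 12: Σ corner-gray over 6 cells = 2813  → 1.8128
row 13: Σ corner-gray over 6 cells = 2941  → 1.8953
Σ rows: total corner-gray = 42870  → 27.6270 mm³


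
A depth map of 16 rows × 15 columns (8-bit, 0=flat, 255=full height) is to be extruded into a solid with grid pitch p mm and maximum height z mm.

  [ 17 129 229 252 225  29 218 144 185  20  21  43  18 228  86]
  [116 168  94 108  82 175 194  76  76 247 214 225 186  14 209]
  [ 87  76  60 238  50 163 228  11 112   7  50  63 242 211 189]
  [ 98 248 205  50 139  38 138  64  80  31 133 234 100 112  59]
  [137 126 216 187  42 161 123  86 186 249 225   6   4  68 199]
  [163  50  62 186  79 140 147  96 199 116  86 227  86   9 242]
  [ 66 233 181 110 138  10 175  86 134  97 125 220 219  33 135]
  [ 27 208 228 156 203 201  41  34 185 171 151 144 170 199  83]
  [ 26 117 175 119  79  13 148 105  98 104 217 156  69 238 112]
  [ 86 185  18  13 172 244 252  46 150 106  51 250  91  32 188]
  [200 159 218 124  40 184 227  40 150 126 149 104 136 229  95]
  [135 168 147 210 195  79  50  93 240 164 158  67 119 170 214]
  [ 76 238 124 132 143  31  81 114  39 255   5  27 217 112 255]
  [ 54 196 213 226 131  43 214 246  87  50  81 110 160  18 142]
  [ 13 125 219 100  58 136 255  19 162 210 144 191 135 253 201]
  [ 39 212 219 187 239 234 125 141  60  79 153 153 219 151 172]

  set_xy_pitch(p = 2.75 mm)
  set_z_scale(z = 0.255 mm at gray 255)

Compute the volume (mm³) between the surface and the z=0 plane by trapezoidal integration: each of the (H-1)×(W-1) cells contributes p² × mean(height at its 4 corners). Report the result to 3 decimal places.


212.419

height_mm = gray/255 × 0.255; cell vol = 2.75² × mean(4 corners)
unit = 2.75² × 0.255 / (4×255) = 0.00189062 mm³ per gray-sum
row 0: Σ corner-gray over 14 cells = 7628  → 14.4217
row 1: Σ corner-gray over 14 cells = 7341  → 13.8791
row 2: Σ corner-gray over 14 cells = 6599  → 12.4762
row 3: Σ corner-gray over 14 cells = 6995  → 13.2249
row 4: Σ corner-gray over 14 cells = 7065  → 13.3573
row 5: Σ corner-gray over 14 cells = 7094  → 13.4121
row 6: Σ corner-gray over 14 cells = 8015  → 15.1534
row 7: Σ corner-gray over 14 cells = 7706  → 14.5692
row 8: Σ corner-gray over 14 cells = 6908  → 13.0604
row 9: Σ corner-gray over 14 cells = 7561  → 14.2950
row 10: Σ corner-gray over 14 cells = 8136  → 15.3821
row 11: Σ corner-gray over 14 cells = 7436  → 14.0587
row 12: Σ corner-gray over 14 cells = 7113  → 13.4480
row 13: Σ corner-gray over 14 cells = 7974  → 15.0758
row 14: Σ corner-gray over 14 cells = 8783  → 16.6054
Σ rows: total corner-gray = 112354  → 212.4193 mm³


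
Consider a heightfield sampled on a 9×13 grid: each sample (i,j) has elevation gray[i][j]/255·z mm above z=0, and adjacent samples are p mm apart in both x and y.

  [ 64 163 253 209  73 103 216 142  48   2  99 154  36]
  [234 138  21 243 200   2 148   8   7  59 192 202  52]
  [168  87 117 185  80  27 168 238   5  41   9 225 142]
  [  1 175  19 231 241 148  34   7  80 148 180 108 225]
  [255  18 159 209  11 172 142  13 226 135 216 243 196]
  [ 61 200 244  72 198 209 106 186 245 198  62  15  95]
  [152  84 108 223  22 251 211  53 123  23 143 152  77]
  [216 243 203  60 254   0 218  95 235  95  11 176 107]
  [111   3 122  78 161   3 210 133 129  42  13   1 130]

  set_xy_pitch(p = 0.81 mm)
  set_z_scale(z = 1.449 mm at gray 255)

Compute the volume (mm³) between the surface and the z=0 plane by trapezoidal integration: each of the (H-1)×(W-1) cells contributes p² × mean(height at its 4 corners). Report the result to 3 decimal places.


height_mm = gray/255 × 1.449; cell vol = 0.81² × mean(4 corners)
unit = 0.81² × 1.449 / (4×255) = 0.000932048 mm³ per gray-sum
row 0: Σ corner-gray over 12 cells = 5750  → 5.3593
row 1: Σ corner-gray over 12 cells = 5400  → 5.0331
row 2: Σ corner-gray over 12 cells = 5642  → 5.2586
row 3: Σ corner-gray over 12 cells = 6507  → 6.0648
row 4: Σ corner-gray over 12 cells = 7165  → 6.6781
row 5: Σ corner-gray over 12 cells = 6641  → 6.1897
row 6: Σ corner-gray over 12 cells = 6518  → 6.0751
row 7: Σ corner-gray over 12 cells = 5534  → 5.1580
Σ rows: total corner-gray = 49157  → 45.8167 mm³

45.817


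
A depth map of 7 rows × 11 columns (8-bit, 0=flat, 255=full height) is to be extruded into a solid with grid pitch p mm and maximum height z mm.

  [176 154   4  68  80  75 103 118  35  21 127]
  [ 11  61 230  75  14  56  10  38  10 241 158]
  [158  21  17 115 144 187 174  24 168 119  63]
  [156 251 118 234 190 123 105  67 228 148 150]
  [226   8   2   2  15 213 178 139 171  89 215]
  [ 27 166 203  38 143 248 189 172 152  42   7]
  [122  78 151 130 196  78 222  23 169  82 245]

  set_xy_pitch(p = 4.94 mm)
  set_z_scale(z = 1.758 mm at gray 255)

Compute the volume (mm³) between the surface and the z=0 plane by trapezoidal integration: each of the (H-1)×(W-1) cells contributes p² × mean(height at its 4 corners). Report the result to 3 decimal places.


1175.081

height_mm = gray/255 × 1.758; cell vol = 4.94² × mean(4 corners)
unit = 4.94² × 1.758 / (4×255) = 0.0420603 mm³ per gray-sum
row 0: Σ corner-gray over 10 cells = 3258  → 137.0325
row 1: Σ corner-gray over 10 cells = 3798  → 159.7451
row 2: Σ corner-gray over 10 cells = 5393  → 226.8313
row 3: Σ corner-gray over 10 cells = 5309  → 223.2983
row 4: Σ corner-gray over 10 cells = 4815  → 202.5205
row 5: Σ corner-gray over 10 cells = 5365  → 225.6536
Σ rows: total corner-gray = 27938  → 1175.0813 mm³


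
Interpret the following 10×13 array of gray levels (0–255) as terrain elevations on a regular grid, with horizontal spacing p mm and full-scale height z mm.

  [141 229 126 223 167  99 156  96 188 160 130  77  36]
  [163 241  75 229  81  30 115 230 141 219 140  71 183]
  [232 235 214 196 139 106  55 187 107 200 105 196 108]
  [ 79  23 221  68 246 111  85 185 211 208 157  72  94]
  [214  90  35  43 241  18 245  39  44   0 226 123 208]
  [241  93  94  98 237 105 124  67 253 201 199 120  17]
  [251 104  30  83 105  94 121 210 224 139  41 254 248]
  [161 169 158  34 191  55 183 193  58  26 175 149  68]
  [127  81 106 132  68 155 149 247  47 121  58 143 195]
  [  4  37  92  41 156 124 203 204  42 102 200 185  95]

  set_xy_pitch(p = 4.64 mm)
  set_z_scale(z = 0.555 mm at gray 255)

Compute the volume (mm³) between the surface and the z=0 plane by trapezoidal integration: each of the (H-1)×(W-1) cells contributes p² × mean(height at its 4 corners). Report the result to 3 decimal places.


height_mm = gray/255 × 0.555; cell vol = 4.64² × mean(4 corners)
unit = 4.64² × 0.555 / (4×255) = 0.0117146 mm³ per gray-sum
row 0: Σ corner-gray over 12 cells = 6969  → 81.6393
row 1: Σ corner-gray over 12 cells = 7310  → 85.6340
row 2: Σ corner-gray over 12 cells = 7167  → 83.9588
row 3: Σ corner-gray over 12 cells = 5977  → 70.0184
row 4: Σ corner-gray over 12 cells = 6070  → 71.1078
row 5: Σ corner-gray over 12 cells = 6749  → 79.0621
row 6: Σ corner-gray over 12 cells = 6320  → 74.0365
row 7: Σ corner-gray over 12 cells = 5947  → 69.6669
row 8: Σ corner-gray over 12 cells = 5807  → 68.0269
Σ rows: total corner-gray = 58316  → 683.1507 mm³

683.151


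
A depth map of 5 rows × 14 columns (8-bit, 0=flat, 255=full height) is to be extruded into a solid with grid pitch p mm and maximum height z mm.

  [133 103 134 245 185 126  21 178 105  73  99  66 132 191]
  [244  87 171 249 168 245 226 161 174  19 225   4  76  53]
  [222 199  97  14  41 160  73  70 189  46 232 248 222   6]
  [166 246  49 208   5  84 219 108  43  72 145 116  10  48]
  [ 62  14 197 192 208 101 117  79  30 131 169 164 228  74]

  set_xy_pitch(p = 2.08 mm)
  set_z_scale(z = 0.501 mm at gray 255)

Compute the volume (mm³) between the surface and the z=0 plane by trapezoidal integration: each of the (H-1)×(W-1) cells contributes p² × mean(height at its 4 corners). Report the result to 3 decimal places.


height_mm = gray/255 × 0.501; cell vol = 2.08² × mean(4 corners)
unit = 2.08² × 0.501 / (4×255) = 0.00212503 mm³ per gray-sum
row 0: Σ corner-gray over 13 cells = 7165  → 15.2258
row 1: Σ corner-gray over 13 cells = 7317  → 15.5488
row 2: Σ corner-gray over 13 cells = 6234  → 13.2474
row 3: Σ corner-gray over 13 cells = 6220  → 13.2177
Σ rows: total corner-gray = 26936  → 57.2397 mm³

57.240


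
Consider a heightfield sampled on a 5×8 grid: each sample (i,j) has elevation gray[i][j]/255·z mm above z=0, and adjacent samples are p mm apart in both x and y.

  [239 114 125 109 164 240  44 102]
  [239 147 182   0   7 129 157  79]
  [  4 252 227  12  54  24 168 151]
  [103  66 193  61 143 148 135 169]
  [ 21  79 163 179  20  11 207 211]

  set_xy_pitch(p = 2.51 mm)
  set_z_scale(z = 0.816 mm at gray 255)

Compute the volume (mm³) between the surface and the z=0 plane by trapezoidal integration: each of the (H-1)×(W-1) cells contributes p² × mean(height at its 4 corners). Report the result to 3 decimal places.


height_mm = gray/255 × 0.816; cell vol = 2.51² × mean(4 corners)
unit = 2.51² × 0.816 / (4×255) = 0.00504008 mm³ per gray-sum
row 0: Σ corner-gray over 7 cells = 3495  → 17.6151
row 1: Σ corner-gray over 7 cells = 3191  → 16.0829
row 2: Σ corner-gray over 7 cells = 3393  → 17.1010
row 3: Σ corner-gray over 7 cells = 3314  → 16.7028
Σ rows: total corner-gray = 13393  → 67.5018 mm³

67.502


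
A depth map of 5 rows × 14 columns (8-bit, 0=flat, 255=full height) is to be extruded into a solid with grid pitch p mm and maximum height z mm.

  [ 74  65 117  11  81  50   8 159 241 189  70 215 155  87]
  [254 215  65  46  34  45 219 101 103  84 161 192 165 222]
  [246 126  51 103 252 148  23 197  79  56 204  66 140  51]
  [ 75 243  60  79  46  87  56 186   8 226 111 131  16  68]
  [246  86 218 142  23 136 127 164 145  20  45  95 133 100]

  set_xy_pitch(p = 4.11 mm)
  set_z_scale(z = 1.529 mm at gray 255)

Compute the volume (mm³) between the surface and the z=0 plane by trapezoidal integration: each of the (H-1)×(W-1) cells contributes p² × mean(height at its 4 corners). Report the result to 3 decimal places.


height_mm = gray/255 × 1.529; cell vol = 4.11² × mean(4 corners)
unit = 4.11² × 1.529 / (4×255) = 0.0253216 mm³ per gray-sum
row 0: Σ corner-gray over 13 cells = 6219  → 157.4750
row 1: Σ corner-gray over 13 cells = 6523  → 165.1727
row 2: Σ corner-gray over 13 cells = 5828  → 147.5742
row 3: Σ corner-gray over 13 cells = 5655  → 143.1936
Σ rows: total corner-gray = 24225  → 613.4155 mm³

613.415


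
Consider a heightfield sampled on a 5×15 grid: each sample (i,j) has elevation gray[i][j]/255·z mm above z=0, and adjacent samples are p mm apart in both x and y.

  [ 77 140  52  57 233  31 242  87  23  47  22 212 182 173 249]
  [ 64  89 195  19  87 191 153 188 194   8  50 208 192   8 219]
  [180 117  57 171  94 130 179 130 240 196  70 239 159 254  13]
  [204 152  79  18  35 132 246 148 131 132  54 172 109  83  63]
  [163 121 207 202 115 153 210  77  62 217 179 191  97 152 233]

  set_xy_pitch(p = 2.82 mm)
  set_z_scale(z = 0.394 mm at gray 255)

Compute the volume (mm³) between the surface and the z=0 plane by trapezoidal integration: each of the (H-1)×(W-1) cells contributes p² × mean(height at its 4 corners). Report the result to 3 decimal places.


height_mm = gray/255 × 0.394; cell vol = 2.82² × mean(4 corners)
unit = 2.82² × 0.394 / (4×255) = 0.00307181 mm³ per gray-sum
row 0: Σ corner-gray over 14 cells = 6775  → 20.8115
row 1: Σ corner-gray over 14 cells = 7712  → 23.6898
row 2: Σ corner-gray over 14 cells = 7514  → 23.0816
row 3: Σ corner-gray over 14 cells = 7611  → 23.3795
Σ rows: total corner-gray = 29612  → 90.9624 mm³

90.962


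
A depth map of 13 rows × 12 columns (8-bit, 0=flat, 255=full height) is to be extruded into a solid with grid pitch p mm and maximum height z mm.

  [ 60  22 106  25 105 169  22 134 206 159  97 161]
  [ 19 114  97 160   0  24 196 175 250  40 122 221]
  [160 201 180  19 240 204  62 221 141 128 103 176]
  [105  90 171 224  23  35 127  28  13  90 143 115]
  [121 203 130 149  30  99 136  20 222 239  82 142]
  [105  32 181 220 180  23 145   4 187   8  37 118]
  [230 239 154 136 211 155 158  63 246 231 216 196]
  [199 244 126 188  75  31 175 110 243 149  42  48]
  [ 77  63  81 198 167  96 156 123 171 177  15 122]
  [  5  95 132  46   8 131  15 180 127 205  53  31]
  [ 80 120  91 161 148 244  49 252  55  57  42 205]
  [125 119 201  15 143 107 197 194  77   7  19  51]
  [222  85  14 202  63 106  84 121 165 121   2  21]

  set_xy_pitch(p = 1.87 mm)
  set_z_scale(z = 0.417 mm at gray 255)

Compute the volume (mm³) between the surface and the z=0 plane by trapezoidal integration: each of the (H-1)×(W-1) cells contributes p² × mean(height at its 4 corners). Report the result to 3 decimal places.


height_mm = gray/255 × 0.417; cell vol = 1.87² × mean(4 corners)
unit = 1.87² × 0.417 / (4×255) = 0.00142962 mm³ per gray-sum
row 0: Σ corner-gray over 11 cells = 4907  → 7.0151
row 1: Σ corner-gray over 11 cells = 5930  → 8.4776
row 2: Σ corner-gray over 11 cells = 5442  → 7.7800
row 3: Σ corner-gray over 11 cells = 4991  → 7.1352
row 4: Σ corner-gray over 11 cells = 5140  → 7.3482
row 5: Σ corner-gray over 11 cells = 6301  → 9.0080
row 6: Σ corner-gray over 11 cells = 7057  → 10.0888
row 7: Σ corner-gray over 11 cells = 5706  → 8.1574
row 8: Σ corner-gray over 11 cells = 4713  → 6.7378
row 9: Σ corner-gray over 11 cells = 4743  → 6.7807
row 10: Σ corner-gray over 11 cells = 5057  → 7.2296
row 11: Σ corner-gray over 11 cells = 4503  → 6.4376
Σ rows: total corner-gray = 64490  → 92.1959 mm³

92.196


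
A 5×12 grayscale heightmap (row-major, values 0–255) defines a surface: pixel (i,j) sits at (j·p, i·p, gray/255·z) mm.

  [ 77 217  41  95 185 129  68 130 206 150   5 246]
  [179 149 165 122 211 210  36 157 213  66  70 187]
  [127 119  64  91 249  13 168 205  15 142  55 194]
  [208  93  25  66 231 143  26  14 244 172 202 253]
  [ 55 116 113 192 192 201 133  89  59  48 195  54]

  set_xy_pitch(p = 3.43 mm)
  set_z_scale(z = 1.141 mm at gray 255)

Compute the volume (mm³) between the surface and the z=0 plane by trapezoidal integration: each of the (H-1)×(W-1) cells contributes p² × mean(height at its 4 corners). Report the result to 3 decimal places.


height_mm = gray/255 × 1.141; cell vol = 3.43² × mean(4 corners)
unit = 3.43² × 1.141 / (4×255) = 0.0131605 mm³ per gray-sum
row 0: Σ corner-gray over 11 cells = 5939  → 78.1604
row 1: Σ corner-gray over 11 cells = 5727  → 75.3704
row 2: Σ corner-gray over 11 cells = 5456  → 71.8039
row 3: Σ corner-gray over 11 cells = 5678  → 74.7255
Σ rows: total corner-gray = 22800  → 300.0603 mm³

300.060


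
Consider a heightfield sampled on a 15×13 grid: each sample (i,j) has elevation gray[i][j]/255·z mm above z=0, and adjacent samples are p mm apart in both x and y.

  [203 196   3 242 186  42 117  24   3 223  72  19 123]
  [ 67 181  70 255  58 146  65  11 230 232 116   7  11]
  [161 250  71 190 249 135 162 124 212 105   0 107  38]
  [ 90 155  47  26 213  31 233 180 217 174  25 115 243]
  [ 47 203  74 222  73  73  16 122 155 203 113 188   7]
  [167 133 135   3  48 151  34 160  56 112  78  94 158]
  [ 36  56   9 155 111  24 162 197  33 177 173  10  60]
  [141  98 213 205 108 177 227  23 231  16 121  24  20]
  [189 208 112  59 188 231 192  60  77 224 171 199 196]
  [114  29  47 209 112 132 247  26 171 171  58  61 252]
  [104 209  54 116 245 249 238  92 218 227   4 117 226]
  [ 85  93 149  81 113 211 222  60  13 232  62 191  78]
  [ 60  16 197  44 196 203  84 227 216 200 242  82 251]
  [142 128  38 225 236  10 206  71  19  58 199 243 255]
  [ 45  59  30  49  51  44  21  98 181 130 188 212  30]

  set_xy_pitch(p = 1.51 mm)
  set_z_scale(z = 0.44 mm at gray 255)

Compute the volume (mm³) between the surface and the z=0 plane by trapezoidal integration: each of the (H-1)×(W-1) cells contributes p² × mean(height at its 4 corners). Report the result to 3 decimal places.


height_mm = gray/255 × 0.44; cell vol = 1.51² × mean(4 corners)
unit = 1.51² × 0.44 / (4×255) = 0.000983573 mm³ per gray-sum
row 0: Σ corner-gray over 12 cells = 5400  → 5.3113
row 1: Σ corner-gray over 12 cells = 6229  → 6.1267
row 2: Σ corner-gray over 12 cells = 6574  → 6.4660
row 3: Σ corner-gray over 12 cells = 6103  → 6.0027
row 4: Σ corner-gray over 12 cells = 5271  → 5.1844
row 5: Σ corner-gray over 12 cells = 4643  → 4.5667
row 6: Σ corner-gray over 12 cells = 5357  → 5.2690
row 7: Σ corner-gray over 12 cells = 6874  → 6.7611
row 8: Σ corner-gray over 12 cells = 6719  → 6.6086
row 9: Σ corner-gray over 12 cells = 6760  → 6.6490
row 10: Σ corner-gray over 12 cells = 6885  → 6.7719
row 11: Σ corner-gray over 12 cells = 6742  → 6.6312
row 12: Σ corner-gray over 12 cells = 6988  → 6.8732
row 13: Σ corner-gray over 12 cells = 5464  → 5.3742
Σ rows: total corner-gray = 86009  → 84.5961 mm³

84.596


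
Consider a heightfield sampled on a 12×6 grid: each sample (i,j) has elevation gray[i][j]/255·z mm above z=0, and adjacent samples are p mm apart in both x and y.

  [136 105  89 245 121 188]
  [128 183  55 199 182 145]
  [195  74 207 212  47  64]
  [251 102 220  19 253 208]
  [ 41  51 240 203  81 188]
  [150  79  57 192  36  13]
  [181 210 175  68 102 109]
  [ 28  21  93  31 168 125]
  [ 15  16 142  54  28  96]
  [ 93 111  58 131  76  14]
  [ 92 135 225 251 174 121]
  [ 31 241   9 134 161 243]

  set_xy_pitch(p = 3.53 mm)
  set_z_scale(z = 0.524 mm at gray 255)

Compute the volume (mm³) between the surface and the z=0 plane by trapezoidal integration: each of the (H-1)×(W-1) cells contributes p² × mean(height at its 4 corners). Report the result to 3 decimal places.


173.903

height_mm = gray/255 × 0.524; cell vol = 3.53² × mean(4 corners)
unit = 3.53² × 0.524 / (4×255) = 0.00640148 mm³ per gray-sum
row 0: Σ corner-gray over 5 cells = 2955  → 18.9164
row 1: Σ corner-gray over 5 cells = 2850  → 18.2442
row 2: Σ corner-gray over 5 cells = 2986  → 19.1148
row 3: Σ corner-gray over 5 cells = 3026  → 19.3709
row 4: Σ corner-gray over 5 cells = 2270  → 14.5314
row 5: Σ corner-gray over 5 cells = 2291  → 14.6658
row 6: Σ corner-gray over 5 cells = 2179  → 13.9488
row 7: Σ corner-gray over 5 cells = 1370  → 8.7700
row 8: Σ corner-gray over 5 cells = 1450  → 9.2821
row 9: Σ corner-gray over 5 cells = 2642  → 16.9127
row 10: Σ corner-gray over 5 cells = 3147  → 20.1455
Σ rows: total corner-gray = 27166  → 173.9027 mm³


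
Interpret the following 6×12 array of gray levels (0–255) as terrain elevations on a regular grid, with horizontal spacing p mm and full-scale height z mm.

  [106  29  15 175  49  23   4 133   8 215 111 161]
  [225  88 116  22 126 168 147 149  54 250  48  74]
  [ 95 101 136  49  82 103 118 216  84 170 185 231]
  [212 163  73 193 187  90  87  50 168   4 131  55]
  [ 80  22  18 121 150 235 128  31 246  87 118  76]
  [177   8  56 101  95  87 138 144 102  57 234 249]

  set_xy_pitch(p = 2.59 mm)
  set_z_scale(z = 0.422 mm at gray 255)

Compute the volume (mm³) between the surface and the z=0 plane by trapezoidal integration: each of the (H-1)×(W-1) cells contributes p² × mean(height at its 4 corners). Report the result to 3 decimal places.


69.974

height_mm = gray/255 × 0.422; cell vol = 2.59² × mean(4 corners)
unit = 2.59² × 0.422 / (4×255) = 0.00277531 mm³ per gray-sum
row 0: Σ corner-gray over 11 cells = 4426  → 12.2835
row 1: Σ corner-gray over 11 cells = 5449  → 15.1227
row 2: Σ corner-gray over 11 cells = 5373  → 14.9118
row 3: Σ corner-gray over 11 cells = 5027  → 13.9515
row 4: Σ corner-gray over 11 cells = 4938  → 13.7045
Σ rows: total corner-gray = 25213  → 69.9739 mm³


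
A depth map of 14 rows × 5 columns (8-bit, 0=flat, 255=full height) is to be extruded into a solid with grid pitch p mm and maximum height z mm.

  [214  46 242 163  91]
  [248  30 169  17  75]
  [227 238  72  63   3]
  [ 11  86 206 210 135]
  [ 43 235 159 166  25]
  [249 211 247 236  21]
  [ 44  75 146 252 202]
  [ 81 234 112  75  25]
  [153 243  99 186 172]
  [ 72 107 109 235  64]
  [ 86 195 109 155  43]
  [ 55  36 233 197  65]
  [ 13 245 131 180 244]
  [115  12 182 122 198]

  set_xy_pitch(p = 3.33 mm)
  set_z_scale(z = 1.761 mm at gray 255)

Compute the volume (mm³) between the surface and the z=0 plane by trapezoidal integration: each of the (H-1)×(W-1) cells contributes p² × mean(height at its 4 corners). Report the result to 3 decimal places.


height_mm = gray/255 × 1.761; cell vol = 3.33² × mean(4 corners)
unit = 3.33² × 1.761 / (4×255) = 0.0191447 mm³ per gray-sum
row 0: Σ corner-gray over 4 cells = 1962  → 37.5618
row 1: Σ corner-gray over 4 cells = 1731  → 33.1394
row 2: Σ corner-gray over 4 cells = 2126  → 40.7015
row 3: Σ corner-gray over 4 cells = 2338  → 44.7602
row 4: Σ corner-gray over 4 cells = 2846  → 54.4857
row 5: Σ corner-gray over 4 cells = 2850  → 54.5623
row 6: Σ corner-gray over 4 cells = 2140  → 40.9696
row 7: Σ corner-gray over 4 cells = 2329  → 44.5879
row 8: Σ corner-gray over 4 cells = 2419  → 46.3109
row 9: Σ corner-gray over 4 cells = 2085  → 39.9166
row 10: Σ corner-gray over 4 cells = 2099  → 40.1846
row 11: Σ corner-gray over 4 cells = 2421  → 46.3492
row 12: Σ corner-gray over 4 cells = 2314  → 44.3007
Σ rows: total corner-gray = 29660  → 567.8306 mm³

567.831


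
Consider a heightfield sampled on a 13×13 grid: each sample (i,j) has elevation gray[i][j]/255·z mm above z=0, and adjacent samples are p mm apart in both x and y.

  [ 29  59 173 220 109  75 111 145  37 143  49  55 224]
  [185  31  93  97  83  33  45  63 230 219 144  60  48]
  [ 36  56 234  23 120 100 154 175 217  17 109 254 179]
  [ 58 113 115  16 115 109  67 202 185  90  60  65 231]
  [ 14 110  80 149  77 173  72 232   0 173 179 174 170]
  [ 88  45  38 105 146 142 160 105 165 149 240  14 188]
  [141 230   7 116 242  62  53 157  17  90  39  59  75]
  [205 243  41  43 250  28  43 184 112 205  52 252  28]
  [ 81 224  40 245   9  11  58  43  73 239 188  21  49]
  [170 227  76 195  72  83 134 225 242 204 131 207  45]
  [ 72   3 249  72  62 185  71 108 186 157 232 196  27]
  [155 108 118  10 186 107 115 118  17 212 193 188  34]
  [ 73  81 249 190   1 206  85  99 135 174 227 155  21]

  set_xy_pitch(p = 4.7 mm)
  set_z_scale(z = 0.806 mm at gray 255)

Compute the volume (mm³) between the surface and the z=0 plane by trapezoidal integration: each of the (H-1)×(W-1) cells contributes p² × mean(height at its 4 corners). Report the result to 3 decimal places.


1215.055

height_mm = gray/255 × 0.806; cell vol = 4.7² × mean(4 corners)
unit = 4.7² × 0.806 / (4×255) = 0.0174554 mm³ per gray-sum
row 0: Σ corner-gray over 12 cells = 5034  → 87.8706
row 1: Σ corner-gray over 12 cells = 5562  → 97.0871
row 2: Σ corner-gray over 12 cells = 5696  → 99.4261
row 3: Σ corner-gray over 12 cells = 5585  → 97.4886
row 4: Σ corner-gray over 12 cells = 5916  → 103.2663
row 5: Σ corner-gray over 12 cells = 5254  → 91.7108
row 6: Σ corner-gray over 12 cells = 5499  → 95.9874
row 7: Σ corner-gray over 12 cells = 5571  → 97.2442
row 8: Σ corner-gray over 12 cells = 6239  → 108.9044
row 9: Σ corner-gray over 12 cells = 6948  → 121.2803
row 10: Σ corner-gray over 12 cells = 6074  → 106.0243
row 11: Σ corner-gray over 12 cells = 6231  → 108.7648
Σ rows: total corner-gray = 69609  → 1215.0551 mm³
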